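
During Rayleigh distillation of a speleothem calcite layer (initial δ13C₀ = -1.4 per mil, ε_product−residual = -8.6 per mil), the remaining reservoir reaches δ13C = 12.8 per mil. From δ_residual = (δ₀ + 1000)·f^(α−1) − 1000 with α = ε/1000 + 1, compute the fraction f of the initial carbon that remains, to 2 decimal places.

α − 1 = ε/1000 = -0.0086
(δ_res + 1000)/(δ₀ + 1000) = (12.8 + 1000)/(-1.4 + 1000) = 1012.8/998.6 = 1.014220
f = 1.014220^(1/-0.0086) = exp(ln(1.014220)/-0.0086) = exp(0.01412/-0.0086)
f = exp(-1.6418) = 0.1936

0.19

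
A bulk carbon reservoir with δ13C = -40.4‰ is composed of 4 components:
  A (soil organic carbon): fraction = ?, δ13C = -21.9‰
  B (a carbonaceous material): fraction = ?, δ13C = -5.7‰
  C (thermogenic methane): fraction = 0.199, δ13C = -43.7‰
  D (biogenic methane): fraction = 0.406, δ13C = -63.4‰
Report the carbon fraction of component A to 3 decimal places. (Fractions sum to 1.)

0.229

Let f_A and f_B be the unknown fractions; fractions sum to 1 so f_A + f_B = 0.395.
Mass balance: Σ fᵢ·δᵢ = δ_bulk ⇒ f_A·(-21.9) + f_B·(-5.7) = -40.4 − (-34.437) = -5.963
Substitute f_B = 0.395 − f_A:
f_A·(-21.9 − -5.7) = -5.963 − 0.395×(-5.7) = -3.712
f_A = -3.712 / -16.2 = 0.2291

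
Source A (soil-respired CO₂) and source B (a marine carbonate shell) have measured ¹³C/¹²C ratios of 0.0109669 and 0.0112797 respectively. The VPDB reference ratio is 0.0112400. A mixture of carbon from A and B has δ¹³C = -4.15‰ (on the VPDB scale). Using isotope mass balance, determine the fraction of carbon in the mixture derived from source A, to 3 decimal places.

0.276

δ_A = (0.0109669/0.0112400 − 1)×1000 = (0.975703 − 1)×1000 = -24.297‰
δ_B = (0.0112797/0.0112400 − 1)×1000 = (1.003532 − 1)×1000 = 3.532‰
f_A = (δ_mix − δ_B)/(δ_A − δ_B) = (-4.15 − (3.532))/(-24.297 − (3.532))
f_A = -7.682 / -27.829 = 0.2760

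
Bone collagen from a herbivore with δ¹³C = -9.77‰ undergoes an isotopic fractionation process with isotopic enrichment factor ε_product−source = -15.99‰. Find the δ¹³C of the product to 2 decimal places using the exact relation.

-25.60‰

To first order, δ_product ≈ δ_source + ε = -25.76‰.
Exactly, δ_product = (δ_source + 1000)·(ε/1000 + 1) − 1000.
δ_product = (-9.77 + 1000) × (-15.99/1000 + 1) − 1000
δ_product = -25.604‰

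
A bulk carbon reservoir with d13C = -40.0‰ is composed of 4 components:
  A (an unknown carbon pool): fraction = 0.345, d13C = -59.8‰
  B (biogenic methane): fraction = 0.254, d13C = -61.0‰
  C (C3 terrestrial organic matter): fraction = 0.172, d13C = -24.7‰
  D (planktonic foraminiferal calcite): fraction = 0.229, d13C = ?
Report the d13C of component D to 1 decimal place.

Isotope mass balance: δ_bulk = Σ fᵢ·δᵢ.
-40.0 = 0.345×(-59.8) + 0.254×(-61.0) + 0.172×(-24.7) + 0.229×δ_D
0.229·δ_D = -40.0 − (-40.373) = 0.373
δ_D = 0.373 / 0.229 = 1.63‰

1.6‰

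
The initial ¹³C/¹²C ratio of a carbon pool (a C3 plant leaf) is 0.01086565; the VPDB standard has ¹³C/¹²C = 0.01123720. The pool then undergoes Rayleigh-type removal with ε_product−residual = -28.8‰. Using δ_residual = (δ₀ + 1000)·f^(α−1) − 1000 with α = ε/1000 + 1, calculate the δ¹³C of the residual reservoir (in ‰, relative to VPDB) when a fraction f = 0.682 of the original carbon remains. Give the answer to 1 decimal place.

-22.3‰

δ₀ = (0.01086565/0.01123720 − 1)×1000 = (0.966936 − 1)×1000 = -33.064‰
α − 1 = ε/1000 = -0.0288
f^(α−1) = 0.682^(-0.0288) = 1.011083
δ_res = (-33.064 + 1000) × 1.011083 − 1000 = 977.653 − 1000 = -22.35‰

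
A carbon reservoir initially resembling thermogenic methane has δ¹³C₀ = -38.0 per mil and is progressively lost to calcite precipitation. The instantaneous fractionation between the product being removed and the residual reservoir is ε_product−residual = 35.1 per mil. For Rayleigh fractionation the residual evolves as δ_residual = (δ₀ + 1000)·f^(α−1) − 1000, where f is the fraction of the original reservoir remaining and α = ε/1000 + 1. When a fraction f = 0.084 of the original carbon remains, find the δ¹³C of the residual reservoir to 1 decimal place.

-118.1 per mil

Rayleigh residual: δ_res = (δ₀ + 1000)·f^(α−1) − 1000
α = ε/1000 + 1 = 1.03510, so α − 1 = 0.03510
f^(α−1) = 0.084^(0.03510) = 0.916732
δ_res = (-38.0 + 1000) × 0.916732 − 1000 = 881.896 − 1000 = -118.10 per mil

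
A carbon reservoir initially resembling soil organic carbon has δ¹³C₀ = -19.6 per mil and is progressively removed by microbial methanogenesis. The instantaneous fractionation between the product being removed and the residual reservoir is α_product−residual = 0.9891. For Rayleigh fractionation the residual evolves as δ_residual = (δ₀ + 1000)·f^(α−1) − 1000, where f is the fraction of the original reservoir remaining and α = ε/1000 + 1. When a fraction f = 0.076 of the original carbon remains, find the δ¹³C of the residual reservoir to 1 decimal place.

Rayleigh residual: δ_res = (δ₀ + 1000)·f^(α−1) − 1000
α − 1 = -0.01090
f^(α−1) = 0.076^(-0.01090) = 1.028488
δ_res = (-19.6 + 1000) × 1.028488 − 1000 = 1008.329 − 1000 = 8.33 per mil

8.3 per mil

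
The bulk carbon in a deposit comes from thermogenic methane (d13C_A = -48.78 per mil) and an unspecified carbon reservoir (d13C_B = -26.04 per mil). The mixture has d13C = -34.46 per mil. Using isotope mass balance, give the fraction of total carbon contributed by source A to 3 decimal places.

δ_mix = f_A·δ_A + (1 − f_A)·δ_B  ⇒  f_A = (δ_mix − δ_B)/(δ_A − δ_B)
f_A = (-34.46 − (-26.04)) / (-48.78 − (-26.04))
f_A = -8.42 / -22.74 = 0.3703

0.370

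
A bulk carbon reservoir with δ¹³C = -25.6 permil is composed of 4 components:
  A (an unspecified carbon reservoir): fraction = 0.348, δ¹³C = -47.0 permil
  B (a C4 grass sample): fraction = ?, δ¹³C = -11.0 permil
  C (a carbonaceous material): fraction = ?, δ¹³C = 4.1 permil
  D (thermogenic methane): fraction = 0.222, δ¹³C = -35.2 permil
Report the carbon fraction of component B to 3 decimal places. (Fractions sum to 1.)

Let f_B and f_C be the unknown fractions; fractions sum to 1 so f_B + f_C = 0.430.
Mass balance: Σ fᵢ·δᵢ = δ_bulk ⇒ f_B·(-11.0) + f_C·(4.1) = -25.6 − (-24.170) = -1.430
Substitute f_C = 0.430 − f_B:
f_B·(-11.0 − 4.1) = -1.430 − 0.430×(4.1) = -3.193
f_B = -3.193 / -15.1 = 0.2114

0.211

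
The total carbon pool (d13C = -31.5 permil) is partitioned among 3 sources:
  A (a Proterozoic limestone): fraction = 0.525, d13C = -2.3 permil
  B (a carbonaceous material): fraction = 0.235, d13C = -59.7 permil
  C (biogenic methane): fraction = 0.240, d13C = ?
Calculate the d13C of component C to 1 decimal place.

Isotope mass balance: δ_bulk = Σ fᵢ·δᵢ.
-31.5 = 0.525×(-2.3) + 0.235×(-59.7) + 0.240×δ_C
0.240·δ_C = -31.5 − (-15.237) = -16.263
δ_C = -16.263 / 0.240 = -67.76 permil

-67.8 permil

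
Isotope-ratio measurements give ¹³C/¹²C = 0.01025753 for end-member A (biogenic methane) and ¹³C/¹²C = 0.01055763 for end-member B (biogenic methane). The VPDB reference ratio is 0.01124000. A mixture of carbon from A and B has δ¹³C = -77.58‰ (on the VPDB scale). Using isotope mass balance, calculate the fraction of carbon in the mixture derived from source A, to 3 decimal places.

0.632

δ_A = (0.01025753/0.01124000 − 1)×1000 = (0.912592 − 1)×1000 = -87.408‰
δ_B = (0.01055763/0.01124000 − 1)×1000 = (0.939291 − 1)×1000 = -60.709‰
f_A = (δ_mix − δ_B)/(δ_A − δ_B) = (-77.58 − (-60.709))/(-87.408 − (-60.709))
f_A = -16.871 / -26.699 = 0.6319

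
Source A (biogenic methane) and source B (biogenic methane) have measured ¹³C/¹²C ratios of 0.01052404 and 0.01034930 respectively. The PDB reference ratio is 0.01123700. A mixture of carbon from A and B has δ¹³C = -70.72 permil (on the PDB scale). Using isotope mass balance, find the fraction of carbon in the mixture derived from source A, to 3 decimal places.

0.532

δ_A = (0.01052404/0.01123700 − 1)×1000 = (0.936552 − 1)×1000 = -63.448 permil
δ_B = (0.01034930/0.01123700 − 1)×1000 = (0.921002 − 1)×1000 = -78.998 permil
f_A = (δ_mix − δ_B)/(δ_A − δ_B) = (-70.72 − (-78.998))/(-63.448 − (-78.998))
f_A = 8.278 / 15.550 = 0.5323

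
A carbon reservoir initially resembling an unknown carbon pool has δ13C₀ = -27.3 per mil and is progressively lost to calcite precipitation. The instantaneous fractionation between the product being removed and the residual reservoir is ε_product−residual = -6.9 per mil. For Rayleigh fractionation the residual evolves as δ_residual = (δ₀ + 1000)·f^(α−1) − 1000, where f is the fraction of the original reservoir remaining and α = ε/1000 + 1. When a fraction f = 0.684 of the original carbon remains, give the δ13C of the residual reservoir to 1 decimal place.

Rayleigh residual: δ_res = (δ₀ + 1000)·f^(α−1) − 1000
α = ε/1000 + 1 = 0.99310, so α − 1 = -0.00690
f^(α−1) = 0.684^(-0.00690) = 1.002624
δ_res = (-27.3 + 1000) × 1.002624 − 1000 = 975.252 − 1000 = -24.75 per mil

-24.7 per mil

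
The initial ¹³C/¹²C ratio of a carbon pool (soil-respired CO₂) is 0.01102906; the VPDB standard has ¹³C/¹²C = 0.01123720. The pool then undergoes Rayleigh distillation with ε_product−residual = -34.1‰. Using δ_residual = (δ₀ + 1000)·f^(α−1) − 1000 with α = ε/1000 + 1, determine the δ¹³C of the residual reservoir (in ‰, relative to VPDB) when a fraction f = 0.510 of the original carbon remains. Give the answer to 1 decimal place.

4.3‰

δ₀ = (0.01102906/0.01123720 − 1)×1000 = (0.981478 − 1)×1000 = -18.522‰
α − 1 = ε/1000 = -0.0341
f^(α−1) = 0.510^(-0.0341) = 1.023227
δ_res = (-18.522 + 1000) × 1.023227 − 1000 = 1004.274 − 1000 = 4.27‰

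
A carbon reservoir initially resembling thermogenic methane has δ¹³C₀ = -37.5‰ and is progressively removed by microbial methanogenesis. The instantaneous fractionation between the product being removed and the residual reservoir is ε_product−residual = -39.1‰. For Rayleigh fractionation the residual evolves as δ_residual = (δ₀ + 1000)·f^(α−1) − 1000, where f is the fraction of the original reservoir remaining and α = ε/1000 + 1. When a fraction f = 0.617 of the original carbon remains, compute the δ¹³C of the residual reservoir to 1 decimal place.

Rayleigh residual: δ_res = (δ₀ + 1000)·f^(α−1) − 1000
α = ε/1000 + 1 = 0.96090, so α − 1 = -0.03910
f^(α−1) = 0.617^(-0.03910) = 1.019060
δ_res = (-37.5 + 1000) × 1.019060 − 1000 = 980.845 − 1000 = -19.15‰

-19.2‰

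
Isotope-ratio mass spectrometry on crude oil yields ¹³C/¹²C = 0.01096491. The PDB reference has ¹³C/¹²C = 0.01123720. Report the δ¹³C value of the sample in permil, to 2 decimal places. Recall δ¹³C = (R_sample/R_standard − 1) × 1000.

δ¹³C = (R_sample / R_standard − 1) × 1000
R_sample / R_standard = 0.01096491 / 0.01123720 = 0.975769
δ¹³C = (0.975769 − 1) × 1000 = -24.231 permil

-24.23 permil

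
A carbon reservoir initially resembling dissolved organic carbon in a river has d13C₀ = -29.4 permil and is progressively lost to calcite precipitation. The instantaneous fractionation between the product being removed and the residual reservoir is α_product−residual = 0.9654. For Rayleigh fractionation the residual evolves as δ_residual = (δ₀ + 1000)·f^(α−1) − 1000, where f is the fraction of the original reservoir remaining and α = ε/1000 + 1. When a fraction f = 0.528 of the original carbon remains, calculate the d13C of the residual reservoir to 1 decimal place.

-7.7 permil

Rayleigh residual: δ_res = (δ₀ + 1000)·f^(α−1) − 1000
α − 1 = -0.03460
f^(α−1) = 0.528^(-0.03460) = 1.022344
δ_res = (-29.4 + 1000) × 1.022344 − 1000 = 992.287 − 1000 = -7.71 permil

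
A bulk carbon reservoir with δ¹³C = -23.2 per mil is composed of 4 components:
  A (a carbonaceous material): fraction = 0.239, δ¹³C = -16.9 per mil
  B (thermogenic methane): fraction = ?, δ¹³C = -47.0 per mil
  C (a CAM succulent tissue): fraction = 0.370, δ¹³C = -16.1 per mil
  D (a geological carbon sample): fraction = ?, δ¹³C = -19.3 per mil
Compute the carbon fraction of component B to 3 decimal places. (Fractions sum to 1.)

Let f_B and f_D be the unknown fractions; fractions sum to 1 so f_B + f_D = 0.391.
Mass balance: Σ fᵢ·δᵢ = δ_bulk ⇒ f_B·(-47.0) + f_D·(-19.3) = -23.2 − (-9.996) = -13.204
Substitute f_D = 0.391 − f_B:
f_B·(-47.0 − -19.3) = -13.204 − 0.391×(-19.3) = -5.658
f_B = -5.658 / -27.7 = 0.2042

0.204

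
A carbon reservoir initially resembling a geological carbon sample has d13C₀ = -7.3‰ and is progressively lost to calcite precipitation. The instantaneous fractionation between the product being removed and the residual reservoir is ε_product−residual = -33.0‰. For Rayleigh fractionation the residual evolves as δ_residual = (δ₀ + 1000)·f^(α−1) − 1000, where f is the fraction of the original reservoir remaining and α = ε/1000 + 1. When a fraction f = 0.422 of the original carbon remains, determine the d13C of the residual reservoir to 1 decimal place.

21.4‰

Rayleigh residual: δ_res = (δ₀ + 1000)·f^(α−1) − 1000
α = ε/1000 + 1 = 0.96700, so α − 1 = -0.03300
f^(α−1) = 0.422^(-0.03300) = 1.028880
δ_res = (-7.3 + 1000) × 1.028880 − 1000 = 1021.369 − 1000 = 21.37‰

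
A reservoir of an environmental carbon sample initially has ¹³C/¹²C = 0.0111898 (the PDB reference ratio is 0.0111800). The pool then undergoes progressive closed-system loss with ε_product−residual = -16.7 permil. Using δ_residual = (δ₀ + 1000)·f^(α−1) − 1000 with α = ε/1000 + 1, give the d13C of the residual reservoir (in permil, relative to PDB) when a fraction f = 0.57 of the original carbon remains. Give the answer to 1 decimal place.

10.3 permil

δ₀ = (0.0111898/0.0111800 − 1)×1000 = (1.000877 − 1)×1000 = 0.877 permil
α − 1 = ε/1000 = -0.0167
f^(α−1) = 0.57^(-0.0167) = 1.009432
δ_res = (0.877 + 1000) × 1.009432 − 1000 = 1010.316 − 1000 = 10.32 permil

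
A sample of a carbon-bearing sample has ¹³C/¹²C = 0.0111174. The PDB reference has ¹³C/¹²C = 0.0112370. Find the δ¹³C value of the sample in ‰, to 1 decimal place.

δ¹³C = (R_sample / R_standard − 1) × 1000
R_sample / R_standard = 0.0111174 / 0.0112370 = 0.989357
δ¹³C = (0.989357 − 1) × 1000 = -10.64‰

-10.6‰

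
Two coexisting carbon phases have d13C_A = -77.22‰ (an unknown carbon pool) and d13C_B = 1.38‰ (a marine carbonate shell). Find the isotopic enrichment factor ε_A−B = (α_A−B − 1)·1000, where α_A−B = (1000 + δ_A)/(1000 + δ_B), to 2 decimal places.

-78.49‰

α_A−B = (1000 + -77.22) / (1000 + 1.38) = 922.78 / 1001.38 = 0.921508
ε_A−B = (0.921508 − 1) × 1000 = -78.492‰
(The approximation ε ≈ δ_A − δ_B would give -78.60‰.)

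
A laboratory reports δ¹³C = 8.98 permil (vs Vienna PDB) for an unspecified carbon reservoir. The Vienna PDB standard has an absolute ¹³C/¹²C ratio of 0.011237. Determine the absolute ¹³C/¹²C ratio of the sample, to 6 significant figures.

0.0113379

R_sample = R_standard × (δ¹³C/1000 + 1)
R_sample = 0.011237 × (8.98/1000 + 1) = 0.011237 × 1.008980
R_sample = 0.0113379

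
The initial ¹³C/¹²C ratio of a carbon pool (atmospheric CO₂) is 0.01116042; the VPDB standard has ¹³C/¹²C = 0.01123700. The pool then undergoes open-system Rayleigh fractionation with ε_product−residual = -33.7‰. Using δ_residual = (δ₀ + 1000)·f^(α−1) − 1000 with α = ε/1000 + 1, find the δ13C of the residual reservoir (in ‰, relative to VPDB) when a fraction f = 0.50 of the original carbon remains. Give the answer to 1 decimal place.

16.7‰

δ₀ = (0.01116042/0.01123700 − 1)×1000 = (0.993185 − 1)×1000 = -6.815‰
α − 1 = ε/1000 = -0.0337
f^(α−1) = 0.50^(-0.0337) = 1.023634
δ_res = (-6.815 + 1000) × 1.023634 − 1000 = 1016.658 − 1000 = 16.66‰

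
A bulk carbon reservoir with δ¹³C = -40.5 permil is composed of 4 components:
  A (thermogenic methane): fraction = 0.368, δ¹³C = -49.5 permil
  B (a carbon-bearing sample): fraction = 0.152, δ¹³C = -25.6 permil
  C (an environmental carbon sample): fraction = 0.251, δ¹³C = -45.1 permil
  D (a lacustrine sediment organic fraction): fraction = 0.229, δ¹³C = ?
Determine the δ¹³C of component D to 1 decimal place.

-30.9 permil

Isotope mass balance: δ_bulk = Σ fᵢ·δᵢ.
-40.5 = 0.368×(-49.5) + 0.152×(-25.6) + 0.251×(-45.1) + 0.229×δ_D
0.229·δ_D = -40.5 − (-33.427) = -7.073
δ_D = -7.073 / 0.229 = -30.89 permil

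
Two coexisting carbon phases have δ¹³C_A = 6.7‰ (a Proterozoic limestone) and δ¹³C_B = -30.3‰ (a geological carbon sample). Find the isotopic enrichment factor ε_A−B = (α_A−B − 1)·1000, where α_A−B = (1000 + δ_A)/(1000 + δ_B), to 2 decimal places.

α_A−B = (1000 + 6.7) / (1000 + -30.3) = 1006.7 / 969.7 = 1.038156
ε_A−B = (1.038156 − 1) × 1000 = 38.156‰
(The approximation ε ≈ δ_A − δ_B would give 37.0‰.)

38.16‰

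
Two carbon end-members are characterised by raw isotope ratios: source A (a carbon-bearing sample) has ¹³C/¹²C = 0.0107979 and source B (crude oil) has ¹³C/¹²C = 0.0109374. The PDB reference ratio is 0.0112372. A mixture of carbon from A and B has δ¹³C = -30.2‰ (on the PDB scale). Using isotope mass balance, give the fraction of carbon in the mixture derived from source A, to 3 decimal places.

δ_A = (0.0107979/0.0112372 − 1)×1000 = (0.960907 − 1)×1000 = -39.093‰
δ_B = (0.0109374/0.0112372 − 1)×1000 = (0.973321 − 1)×1000 = -26.679‰
f_A = (δ_mix − δ_B)/(δ_A − δ_B) = (-30.2 − (-26.679))/(-39.093 − (-26.679))
f_A = -3.521 / -12.414 = 0.2836

0.284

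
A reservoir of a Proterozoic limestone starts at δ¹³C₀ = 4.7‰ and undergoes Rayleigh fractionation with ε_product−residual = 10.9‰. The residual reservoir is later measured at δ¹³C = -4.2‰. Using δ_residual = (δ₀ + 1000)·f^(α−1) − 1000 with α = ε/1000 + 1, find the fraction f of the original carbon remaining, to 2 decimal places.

α − 1 = ε/1000 = 0.0109
(δ_res + 1000)/(δ₀ + 1000) = (-4.2 + 1000)/(4.7 + 1000) = 995.8/1004.7 = 0.991142
f = 0.991142^(1/0.0109) = exp(ln(0.991142)/0.0109) = exp(-0.00890/0.0109)
f = exp(-0.8163) = 0.4421

0.44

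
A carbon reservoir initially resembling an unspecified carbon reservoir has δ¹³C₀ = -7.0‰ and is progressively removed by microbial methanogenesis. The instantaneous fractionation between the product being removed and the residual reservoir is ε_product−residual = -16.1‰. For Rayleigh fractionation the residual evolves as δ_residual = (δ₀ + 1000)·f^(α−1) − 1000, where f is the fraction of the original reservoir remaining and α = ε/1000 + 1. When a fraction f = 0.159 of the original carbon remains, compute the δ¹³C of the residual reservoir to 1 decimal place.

22.8‰

Rayleigh residual: δ_res = (δ₀ + 1000)·f^(α−1) − 1000
α = ε/1000 + 1 = 0.98390, so α − 1 = -0.01610
f^(α−1) = 0.159^(-0.01610) = 1.030048
δ_res = (-7.0 + 1000) × 1.030048 − 1000 = 1022.838 − 1000 = 22.84‰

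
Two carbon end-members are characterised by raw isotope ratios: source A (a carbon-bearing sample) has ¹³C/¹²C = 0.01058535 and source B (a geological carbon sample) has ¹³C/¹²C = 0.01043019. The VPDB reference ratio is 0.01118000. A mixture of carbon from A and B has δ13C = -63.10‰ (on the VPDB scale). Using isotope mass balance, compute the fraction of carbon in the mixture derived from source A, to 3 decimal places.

δ_A = (0.01058535/0.01118000 − 1)×1000 = (0.946811 − 1)×1000 = -53.189‰
δ_B = (0.01043019/0.01118000 − 1)×1000 = (0.932933 − 1)×1000 = -67.067‰
f_A = (δ_mix − δ_B)/(δ_A − δ_B) = (-63.10 − (-67.067))/(-53.189 − (-67.067))
f_A = 3.967 / 13.878 = 0.2858

0.286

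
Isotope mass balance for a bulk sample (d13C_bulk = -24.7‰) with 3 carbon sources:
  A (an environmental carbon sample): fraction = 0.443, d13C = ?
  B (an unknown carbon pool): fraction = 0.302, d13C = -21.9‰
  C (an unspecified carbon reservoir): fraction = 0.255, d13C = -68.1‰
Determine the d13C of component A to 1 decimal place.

-1.6‰

Isotope mass balance: δ_bulk = Σ fᵢ·δᵢ.
-24.7 = 0.443×δ_A + 0.302×(-21.9) + 0.255×(-68.1)
0.443·δ_A = -24.7 − (-23.979) = -0.721
δ_A = -0.721 / 0.443 = -1.63‰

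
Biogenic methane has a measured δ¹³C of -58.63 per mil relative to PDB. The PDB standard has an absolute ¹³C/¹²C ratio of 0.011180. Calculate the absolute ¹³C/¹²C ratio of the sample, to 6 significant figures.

0.0105245

R_sample = R_standard × (δ¹³C/1000 + 1)
R_sample = 0.011180 × (-58.63/1000 + 1) = 0.011180 × 0.941370
R_sample = 0.0105245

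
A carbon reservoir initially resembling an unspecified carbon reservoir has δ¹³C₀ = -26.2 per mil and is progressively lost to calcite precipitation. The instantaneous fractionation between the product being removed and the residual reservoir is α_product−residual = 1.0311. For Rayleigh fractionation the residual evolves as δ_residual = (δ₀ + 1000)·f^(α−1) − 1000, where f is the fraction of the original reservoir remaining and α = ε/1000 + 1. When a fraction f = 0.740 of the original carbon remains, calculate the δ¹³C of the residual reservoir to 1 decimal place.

Rayleigh residual: δ_res = (δ₀ + 1000)·f^(α−1) − 1000
α − 1 = 0.03110
f^(α−1) = 0.740^(0.03110) = 0.990679
δ_res = (-26.2 + 1000) × 0.990679 − 1000 = 964.724 − 1000 = -35.28 per mil

-35.3 per mil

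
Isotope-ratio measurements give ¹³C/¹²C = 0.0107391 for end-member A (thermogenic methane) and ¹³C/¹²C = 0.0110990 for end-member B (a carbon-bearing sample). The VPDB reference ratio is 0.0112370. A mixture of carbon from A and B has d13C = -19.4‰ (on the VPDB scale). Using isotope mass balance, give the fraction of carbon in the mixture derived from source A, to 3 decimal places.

0.222

δ_A = (0.0107391/0.0112370 − 1)×1000 = (0.955691 − 1)×1000 = -44.309‰
δ_B = (0.0110990/0.0112370 − 1)×1000 = (0.987719 − 1)×1000 = -12.281‰
f_A = (δ_mix − δ_B)/(δ_A − δ_B) = (-19.4 − (-12.281))/(-44.309 − (-12.281))
f_A = -7.119 / -32.028 = 0.2223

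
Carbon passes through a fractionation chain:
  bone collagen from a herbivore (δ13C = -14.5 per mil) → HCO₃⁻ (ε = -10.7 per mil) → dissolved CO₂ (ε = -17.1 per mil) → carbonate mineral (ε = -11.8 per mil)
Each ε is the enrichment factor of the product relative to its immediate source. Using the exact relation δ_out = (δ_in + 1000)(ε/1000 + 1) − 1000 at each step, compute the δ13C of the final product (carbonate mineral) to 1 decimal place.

step 1: δ = (-14.50 + 1000)·(-10.7/1000 + 1) − 1000 = -25.04 per mil
step 2: δ = (-25.04 + 1000)·(-17.1/1000 + 1) − 1000 = -41.72 per mil
step 3: δ = (-41.72 + 1000)·(-11.8/1000 + 1) − 1000 = -53.02 per mil

-53.0 per mil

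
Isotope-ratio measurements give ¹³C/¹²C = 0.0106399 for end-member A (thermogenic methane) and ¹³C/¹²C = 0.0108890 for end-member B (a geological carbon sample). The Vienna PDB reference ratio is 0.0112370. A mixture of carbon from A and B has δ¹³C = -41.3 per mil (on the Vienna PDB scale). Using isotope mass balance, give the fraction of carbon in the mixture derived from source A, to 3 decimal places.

δ_A = (0.0106399/0.0112370 − 1)×1000 = (0.946863 − 1)×1000 = -53.137 per mil
δ_B = (0.0108890/0.0112370 − 1)×1000 = (0.969031 − 1)×1000 = -30.969 per mil
f_A = (δ_mix − δ_B)/(δ_A − δ_B) = (-41.3 − (-30.969))/(-53.137 − (-30.969))
f_A = -10.331 / -22.168 = 0.4660

0.466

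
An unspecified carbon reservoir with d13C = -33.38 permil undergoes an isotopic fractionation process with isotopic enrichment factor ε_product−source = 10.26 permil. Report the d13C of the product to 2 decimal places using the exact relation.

-23.46 permil

Exactly, δ_product = (δ_source + 1000)·(ε/1000 + 1) − 1000.
δ_product = (-33.38 + 1000) × (10.26/1000 + 1) − 1000
δ_product = -23.462 permil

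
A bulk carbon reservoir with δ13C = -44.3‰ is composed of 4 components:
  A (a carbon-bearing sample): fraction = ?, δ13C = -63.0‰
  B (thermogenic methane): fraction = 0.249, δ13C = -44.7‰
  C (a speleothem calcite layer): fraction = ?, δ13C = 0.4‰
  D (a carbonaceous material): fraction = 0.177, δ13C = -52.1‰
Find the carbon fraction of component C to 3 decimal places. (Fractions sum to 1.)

0.193

Let f_C and f_A be the unknown fractions; fractions sum to 1 so f_C + f_A = 0.574.
Mass balance: Σ fᵢ·δᵢ = δ_bulk ⇒ f_C·(0.4) + f_A·(-63.0) = -44.3 − (-20.352) = -23.948
Substitute f_A = 0.574 − f_C:
f_C·(0.4 − -63.0) = -23.948 − 0.574×(-63.0) = 12.214
f_C = 12.214 / 63.4 = 0.1926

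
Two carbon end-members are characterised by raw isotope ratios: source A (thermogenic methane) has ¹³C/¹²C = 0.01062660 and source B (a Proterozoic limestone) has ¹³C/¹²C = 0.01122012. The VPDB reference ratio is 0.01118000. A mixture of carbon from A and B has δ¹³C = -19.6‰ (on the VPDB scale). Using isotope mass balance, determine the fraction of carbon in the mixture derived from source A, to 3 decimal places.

δ_A = (0.01062660/0.01118000 − 1)×1000 = (0.950501 − 1)×1000 = -49.499‰
δ_B = (0.01122012/0.01118000 − 1)×1000 = (1.003589 − 1)×1000 = 3.589‰
f_A = (δ_mix − δ_B)/(δ_A − δ_B) = (-19.6 − (3.589))/(-49.499 − (3.589))
f_A = -23.189 / -53.088 = 0.4368

0.437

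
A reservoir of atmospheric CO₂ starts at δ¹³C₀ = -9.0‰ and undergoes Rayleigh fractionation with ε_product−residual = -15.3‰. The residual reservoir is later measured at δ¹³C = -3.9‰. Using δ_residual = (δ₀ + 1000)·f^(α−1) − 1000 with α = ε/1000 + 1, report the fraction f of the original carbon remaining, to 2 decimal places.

α − 1 = ε/1000 = -0.0153
(δ_res + 1000)/(δ₀ + 1000) = (-3.9 + 1000)/(-9.0 + 1000) = 996.1/991.0 = 1.005146
f = 1.005146^(1/-0.0153) = exp(ln(1.005146)/-0.0153) = exp(0.00513/-0.0153)
f = exp(-0.3355) = 0.7150

0.71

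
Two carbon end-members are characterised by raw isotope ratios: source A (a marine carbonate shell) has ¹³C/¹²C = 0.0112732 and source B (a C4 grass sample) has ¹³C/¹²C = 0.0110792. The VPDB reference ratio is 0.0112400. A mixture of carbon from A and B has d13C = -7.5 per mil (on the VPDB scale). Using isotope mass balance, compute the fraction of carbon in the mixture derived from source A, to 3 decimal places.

0.394

δ_A = (0.0112732/0.0112400 − 1)×1000 = (1.002954 − 1)×1000 = 2.954 per mil
δ_B = (0.0110792/0.0112400 − 1)×1000 = (0.985694 − 1)×1000 = -14.306 per mil
f_A = (δ_mix − δ_B)/(δ_A − δ_B) = (-7.5 − (-14.306))/(2.954 − (-14.306))
f_A = 6.806 / 17.260 = 0.3943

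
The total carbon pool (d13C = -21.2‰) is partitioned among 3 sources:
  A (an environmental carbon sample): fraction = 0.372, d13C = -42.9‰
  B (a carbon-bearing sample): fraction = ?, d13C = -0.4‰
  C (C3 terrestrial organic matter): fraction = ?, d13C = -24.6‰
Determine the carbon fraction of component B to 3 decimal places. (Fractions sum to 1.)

Let f_B and f_C be the unknown fractions; fractions sum to 1 so f_B + f_C = 0.628.
Mass balance: Σ fᵢ·δᵢ = δ_bulk ⇒ f_B·(-0.4) + f_C·(-24.6) = -21.2 − (-15.959) = -5.241
Substitute f_C = 0.628 − f_B:
f_B·(-0.4 − -24.6) = -5.241 − 0.628×(-24.6) = 10.208
f_B = 10.208 / 24.2 = 0.4218

0.422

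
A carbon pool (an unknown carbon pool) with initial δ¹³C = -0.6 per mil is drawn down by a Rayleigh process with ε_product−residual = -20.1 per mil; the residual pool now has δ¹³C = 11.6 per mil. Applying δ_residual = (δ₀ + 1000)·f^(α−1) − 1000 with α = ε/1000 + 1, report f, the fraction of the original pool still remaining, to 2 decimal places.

α − 1 = ε/1000 = -0.0201
(δ_res + 1000)/(δ₀ + 1000) = (11.6 + 1000)/(-0.6 + 1000) = 1011.6/999.4 = 1.012207
f = 1.012207^(1/-0.0201) = exp(ln(1.012207)/-0.0201) = exp(0.01213/-0.0201)
f = exp(-0.6037) = 0.5468

0.55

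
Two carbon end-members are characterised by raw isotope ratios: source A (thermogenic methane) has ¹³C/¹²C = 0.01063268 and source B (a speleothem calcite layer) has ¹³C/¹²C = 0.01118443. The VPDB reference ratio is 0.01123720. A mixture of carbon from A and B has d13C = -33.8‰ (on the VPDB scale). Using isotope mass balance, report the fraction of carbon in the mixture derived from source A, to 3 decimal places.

δ_A = (0.01063268/0.01123720 − 1)×1000 = (0.946204 − 1)×1000 = -53.796‰
δ_B = (0.01118443/0.01123720 − 1)×1000 = (0.995304 − 1)×1000 = -4.696‰
f_A = (δ_mix − δ_B)/(δ_A − δ_B) = (-33.8 − (-4.696))/(-53.796 − (-4.696))
f_A = -29.104 / -49.100 = 0.5927

0.593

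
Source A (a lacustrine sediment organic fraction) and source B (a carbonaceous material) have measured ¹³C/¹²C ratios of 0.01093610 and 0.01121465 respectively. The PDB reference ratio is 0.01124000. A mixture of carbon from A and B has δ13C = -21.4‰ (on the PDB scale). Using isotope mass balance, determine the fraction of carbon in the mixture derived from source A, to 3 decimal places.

0.773

δ_A = (0.01093610/0.01124000 − 1)×1000 = (0.972963 − 1)×1000 = -27.037‰
δ_B = (0.01121465/0.01124000 − 1)×1000 = (0.997745 − 1)×1000 = -2.255‰
f_A = (δ_mix − δ_B)/(δ_A − δ_B) = (-21.4 − (-2.255))/(-27.037 − (-2.255))
f_A = -19.145 / -24.782 = 0.7725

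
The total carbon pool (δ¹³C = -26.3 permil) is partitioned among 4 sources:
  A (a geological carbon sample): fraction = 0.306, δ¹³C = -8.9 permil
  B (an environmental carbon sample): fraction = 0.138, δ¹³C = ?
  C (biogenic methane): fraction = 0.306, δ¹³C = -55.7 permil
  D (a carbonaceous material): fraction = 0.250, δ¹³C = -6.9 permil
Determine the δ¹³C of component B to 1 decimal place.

Isotope mass balance: δ_bulk = Σ fᵢ·δᵢ.
-26.3 = 0.306×(-8.9) + 0.138×δ_B + 0.306×(-55.7) + 0.250×(-6.9)
0.138·δ_B = -26.3 − (-21.493) = -4.807
δ_B = -4.807 / 0.138 = -34.84 permil

-34.8 permil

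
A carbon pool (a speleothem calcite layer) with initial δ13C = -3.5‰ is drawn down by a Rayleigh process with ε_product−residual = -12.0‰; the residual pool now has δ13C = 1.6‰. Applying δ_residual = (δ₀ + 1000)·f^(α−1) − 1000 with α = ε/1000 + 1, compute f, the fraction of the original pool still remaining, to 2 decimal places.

0.65

α − 1 = ε/1000 = -0.0120
(δ_res + 1000)/(δ₀ + 1000) = (1.6 + 1000)/(-3.5 + 1000) = 1001.6/996.5 = 1.005118
f = 1.005118^(1/-0.0120) = exp(ln(1.005118)/-0.0120) = exp(0.00510/-0.0120)
f = exp(-0.4254) = 0.6535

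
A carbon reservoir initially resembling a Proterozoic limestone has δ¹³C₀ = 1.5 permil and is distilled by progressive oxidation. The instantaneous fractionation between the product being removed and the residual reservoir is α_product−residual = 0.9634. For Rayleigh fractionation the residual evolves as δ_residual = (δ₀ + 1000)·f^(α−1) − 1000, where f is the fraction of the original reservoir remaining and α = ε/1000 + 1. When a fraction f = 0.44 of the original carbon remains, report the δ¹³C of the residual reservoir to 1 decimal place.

Rayleigh residual: δ_res = (δ₀ + 1000)·f^(α−1) − 1000
α − 1 = -0.03660
f^(α−1) = 0.44^(-0.03660) = 1.030504
δ_res = (1.5 + 1000) × 1.030504 − 1000 = 1032.050 − 1000 = 32.05 permil

32.0 permil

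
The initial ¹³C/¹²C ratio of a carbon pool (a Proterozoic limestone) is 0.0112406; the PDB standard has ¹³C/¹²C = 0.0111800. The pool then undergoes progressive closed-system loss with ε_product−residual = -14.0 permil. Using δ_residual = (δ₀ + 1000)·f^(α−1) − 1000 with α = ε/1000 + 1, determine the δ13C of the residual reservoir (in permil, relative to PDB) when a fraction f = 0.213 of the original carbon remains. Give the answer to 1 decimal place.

27.4 permil

δ₀ = (0.0112406/0.0111800 − 1)×1000 = (1.005420 − 1)×1000 = 5.420 permil
α − 1 = ε/1000 = -0.0140
f^(α−1) = 0.213^(-0.0140) = 1.021887
δ_res = (5.420 + 1000) × 1.021887 − 1000 = 1027.426 − 1000 = 27.43 permil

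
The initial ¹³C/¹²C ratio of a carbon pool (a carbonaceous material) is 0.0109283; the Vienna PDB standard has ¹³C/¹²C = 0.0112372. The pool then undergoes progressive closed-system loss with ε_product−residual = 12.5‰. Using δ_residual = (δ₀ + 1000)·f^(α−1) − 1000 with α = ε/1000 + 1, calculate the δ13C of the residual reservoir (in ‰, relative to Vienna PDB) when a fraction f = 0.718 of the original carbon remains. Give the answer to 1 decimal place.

-31.5‰

δ₀ = (0.0109283/0.0112372 − 1)×1000 = (0.972511 − 1)×1000 = -27.489‰
α − 1 = ε/1000 = 0.0125
f^(α−1) = 0.718^(0.0125) = 0.995867
δ_res = (-27.489 + 1000) × 0.995867 − 1000 = 968.492 − 1000 = -31.51‰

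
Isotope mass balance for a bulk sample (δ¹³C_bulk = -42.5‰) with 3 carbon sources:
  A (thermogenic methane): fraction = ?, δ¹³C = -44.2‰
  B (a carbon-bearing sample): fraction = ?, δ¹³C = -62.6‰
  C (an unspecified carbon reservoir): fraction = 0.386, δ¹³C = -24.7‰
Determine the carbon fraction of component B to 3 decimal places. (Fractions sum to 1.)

Let f_B and f_A be the unknown fractions; fractions sum to 1 so f_B + f_A = 0.614.
Mass balance: Σ fᵢ·δᵢ = δ_bulk ⇒ f_B·(-62.6) + f_A·(-44.2) = -42.5 − (-9.534) = -32.966
Substitute f_A = 0.614 − f_B:
f_B·(-62.6 − -44.2) = -32.966 − 0.614×(-44.2) = -5.827
f_B = -5.827 / -18.4 = 0.3167

0.317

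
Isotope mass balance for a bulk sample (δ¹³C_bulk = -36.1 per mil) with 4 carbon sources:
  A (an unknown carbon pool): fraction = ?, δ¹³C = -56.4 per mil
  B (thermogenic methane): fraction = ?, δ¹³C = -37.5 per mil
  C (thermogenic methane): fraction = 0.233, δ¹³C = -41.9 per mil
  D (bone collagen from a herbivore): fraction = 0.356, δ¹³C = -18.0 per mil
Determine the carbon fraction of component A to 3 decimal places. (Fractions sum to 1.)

0.239

Let f_A and f_B be the unknown fractions; fractions sum to 1 so f_A + f_B = 0.411.
Mass balance: Σ fᵢ·δᵢ = δ_bulk ⇒ f_A·(-56.4) + f_B·(-37.5) = -36.1 − (-16.171) = -19.929
Substitute f_B = 0.411 − f_A:
f_A·(-56.4 − -37.5) = -19.929 − 0.411×(-37.5) = -4.517
f_A = -4.517 / -18.9 = 0.2390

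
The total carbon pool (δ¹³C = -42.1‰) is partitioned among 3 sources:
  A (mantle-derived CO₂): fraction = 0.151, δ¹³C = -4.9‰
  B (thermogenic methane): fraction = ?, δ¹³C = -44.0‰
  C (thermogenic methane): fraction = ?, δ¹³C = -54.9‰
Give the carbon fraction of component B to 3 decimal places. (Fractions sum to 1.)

0.482

Let f_B and f_C be the unknown fractions; fractions sum to 1 so f_B + f_C = 0.849.
Mass balance: Σ fᵢ·δᵢ = δ_bulk ⇒ f_B·(-44.0) + f_C·(-54.9) = -42.1 − (-0.740) = -41.360
Substitute f_C = 0.849 − f_B:
f_B·(-44.0 − -54.9) = -41.360 − 0.849×(-54.9) = 5.250
f_B = 5.250 / 10.9 = 0.4817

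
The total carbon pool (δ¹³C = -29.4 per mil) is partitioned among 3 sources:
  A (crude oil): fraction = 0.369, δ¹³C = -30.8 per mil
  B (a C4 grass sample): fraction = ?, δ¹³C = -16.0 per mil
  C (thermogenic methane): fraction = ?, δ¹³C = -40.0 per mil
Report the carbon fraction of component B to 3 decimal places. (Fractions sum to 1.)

Let f_B and f_C be the unknown fractions; fractions sum to 1 so f_B + f_C = 0.631.
Mass balance: Σ fᵢ·δᵢ = δ_bulk ⇒ f_B·(-16.0) + f_C·(-40.0) = -29.4 − (-11.365) = -18.035
Substitute f_C = 0.631 − f_B:
f_B·(-16.0 − -40.0) = -18.035 − 0.631×(-40.0) = 7.205
f_B = 7.205 / 24.0 = 0.3002

0.300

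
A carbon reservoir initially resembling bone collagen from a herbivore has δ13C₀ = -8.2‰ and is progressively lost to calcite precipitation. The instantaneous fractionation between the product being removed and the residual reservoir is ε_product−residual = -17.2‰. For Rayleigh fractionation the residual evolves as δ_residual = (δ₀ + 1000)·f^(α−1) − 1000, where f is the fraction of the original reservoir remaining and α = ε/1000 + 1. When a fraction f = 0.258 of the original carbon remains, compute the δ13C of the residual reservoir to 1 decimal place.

Rayleigh residual: δ_res = (δ₀ + 1000)·f^(α−1) − 1000
α = ε/1000 + 1 = 0.98280, so α − 1 = -0.01720
f^(α−1) = 0.258^(-0.01720) = 1.023576
δ_res = (-8.2 + 1000) × 1.023576 − 1000 = 1015.183 − 1000 = 15.18‰

15.2‰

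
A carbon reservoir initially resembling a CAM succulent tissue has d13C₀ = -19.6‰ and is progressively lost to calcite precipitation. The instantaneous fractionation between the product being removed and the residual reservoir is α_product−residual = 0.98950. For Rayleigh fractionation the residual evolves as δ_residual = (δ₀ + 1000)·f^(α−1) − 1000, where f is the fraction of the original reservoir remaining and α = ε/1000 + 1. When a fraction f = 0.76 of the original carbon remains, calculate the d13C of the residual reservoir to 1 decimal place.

Rayleigh residual: δ_res = (δ₀ + 1000)·f^(α−1) − 1000
α − 1 = -0.01050
f^(α−1) = 0.76^(-0.01050) = 1.002886
δ_res = (-19.6 + 1000) × 1.002886 − 1000 = 983.229 − 1000 = -16.77‰

-16.8‰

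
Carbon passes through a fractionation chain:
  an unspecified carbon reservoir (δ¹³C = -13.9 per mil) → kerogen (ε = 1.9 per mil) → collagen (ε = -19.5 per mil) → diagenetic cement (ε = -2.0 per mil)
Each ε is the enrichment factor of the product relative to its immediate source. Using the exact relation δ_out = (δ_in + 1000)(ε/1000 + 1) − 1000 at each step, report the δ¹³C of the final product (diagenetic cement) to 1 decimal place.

step 1: δ = (-13.90 + 1000)·(1.9/1000 + 1) − 1000 = -12.03 per mil
step 2: δ = (-12.03 + 1000)·(-19.5/1000 + 1) − 1000 = -31.29 per mil
step 3: δ = (-31.29 + 1000)·(-2.0/1000 + 1) − 1000 = -33.23 per mil

-33.2 per mil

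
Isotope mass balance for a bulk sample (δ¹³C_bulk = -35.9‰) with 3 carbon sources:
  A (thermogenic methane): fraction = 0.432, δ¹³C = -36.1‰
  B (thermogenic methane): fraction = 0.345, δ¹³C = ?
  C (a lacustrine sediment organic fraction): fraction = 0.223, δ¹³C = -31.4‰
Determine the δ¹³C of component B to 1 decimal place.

-38.6‰

Isotope mass balance: δ_bulk = Σ fᵢ·δᵢ.
-35.9 = 0.432×(-36.1) + 0.345×δ_B + 0.223×(-31.4)
0.345·δ_B = -35.9 − (-22.597) = -13.303
δ_B = -13.303 / 0.345 = -38.56‰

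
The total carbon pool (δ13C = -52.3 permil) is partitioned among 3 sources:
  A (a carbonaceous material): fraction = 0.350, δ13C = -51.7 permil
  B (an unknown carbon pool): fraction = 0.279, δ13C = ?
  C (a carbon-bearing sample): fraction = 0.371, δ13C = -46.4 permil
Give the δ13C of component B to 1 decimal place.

-60.9 permil

Isotope mass balance: δ_bulk = Σ fᵢ·δᵢ.
-52.3 = 0.350×(-51.7) + 0.279×δ_B + 0.371×(-46.4)
0.279·δ_B = -52.3 − (-35.309) = -16.991
δ_B = -16.991 / 0.279 = -60.90 permil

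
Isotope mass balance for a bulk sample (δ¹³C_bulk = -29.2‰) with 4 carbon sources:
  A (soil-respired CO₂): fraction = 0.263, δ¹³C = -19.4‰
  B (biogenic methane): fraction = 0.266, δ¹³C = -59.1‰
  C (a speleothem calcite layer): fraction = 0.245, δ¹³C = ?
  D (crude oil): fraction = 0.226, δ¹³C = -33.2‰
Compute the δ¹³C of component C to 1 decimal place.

Isotope mass balance: δ_bulk = Σ fᵢ·δᵢ.
-29.2 = 0.263×(-19.4) + 0.266×(-59.1) + 0.245×δ_C + 0.226×(-33.2)
0.245·δ_C = -29.2 − (-28.326) = -0.874
δ_C = -0.874 / 0.245 = -3.57‰

-3.6‰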